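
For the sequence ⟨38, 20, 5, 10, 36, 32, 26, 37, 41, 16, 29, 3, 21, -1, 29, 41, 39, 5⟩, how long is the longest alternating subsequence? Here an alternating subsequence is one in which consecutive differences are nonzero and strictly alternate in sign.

12

Track the best alternating length ending on an up-step vs a down-step at each position: up/down = 1/1, 1/2, 1/2, 3/2, 3/2, 3/4, 3/4, 5/2, 5/1, 3/6, 7/6, 1/8, 9/8, 1/10, 11/6, 11/1, 11/12, 11/12.
The maximum over both is 12; one such subsequence is 38, 20, 36, 32, 37, 16, 29, 3, 21, -1, 41, 39.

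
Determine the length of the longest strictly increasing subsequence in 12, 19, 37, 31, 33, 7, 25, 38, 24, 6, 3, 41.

6

Scanning left to right, the best length ending at each element is: 12→1, 19→2, 37→3, 31→3, 33→4, 7→1, 25→3, 38→5, 24→3, 6→1, 3→1, 41→6.
So the longest increasing subsequence has length 6, e.g. 12, 19, 31, 33, 38, 41.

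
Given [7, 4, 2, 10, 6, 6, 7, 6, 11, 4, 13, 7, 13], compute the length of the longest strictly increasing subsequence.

5

Let dp[i] be the longest increasing subsequence ending at position i. Then dp = [1, 1, 1, 2, 2, 2, 3, 2, 4, 2, 5, 3, 5].
The maximum is 5; one witness is 4, 6, 7, 11, 13 at positions 2,5,7,9,11.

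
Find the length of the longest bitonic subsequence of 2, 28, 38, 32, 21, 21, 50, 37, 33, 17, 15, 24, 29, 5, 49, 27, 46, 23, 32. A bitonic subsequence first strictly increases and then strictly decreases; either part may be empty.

9

One longest bitonic subsequence is 2, 28, 38, 50, 37, 33, 29, 27, 23 (positions 1,2,3,7,8,9,13,16,18): it rises to 50 then falls. Length 9 is optimal.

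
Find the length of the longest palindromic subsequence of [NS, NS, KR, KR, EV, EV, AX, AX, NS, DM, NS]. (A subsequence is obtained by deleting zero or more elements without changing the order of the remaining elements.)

One longest palindromic subsequence is NS NS AX AX NS NS (positions 1,2,7,8,9,11); it reads the same forward and backward, and the interval DP gives dp[1][11] = 6.

6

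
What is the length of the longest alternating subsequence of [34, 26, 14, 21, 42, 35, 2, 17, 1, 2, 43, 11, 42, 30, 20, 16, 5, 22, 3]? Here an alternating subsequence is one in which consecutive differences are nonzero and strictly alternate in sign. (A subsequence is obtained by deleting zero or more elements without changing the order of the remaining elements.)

A longest alternating subsequence is 34, 14, 21, 2, 17, 1, 43, 11, 42, 20, 22, 3 (positions 1,3,4,7,8,9,11,12,13,15,18,19); its 11 consecutive differences strictly alternate in sign, and length 12 is optimal.

12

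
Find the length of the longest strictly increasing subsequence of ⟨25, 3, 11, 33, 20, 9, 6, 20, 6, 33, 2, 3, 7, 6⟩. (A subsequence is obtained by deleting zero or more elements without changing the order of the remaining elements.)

4

Scanning left to right, the best length ending at each element is: 25→1, 3→1, 11→2, 33→3, 20→3, 9→2, 6→2, 20→3, 6→2, 33→4, 2→1, 3→2, 7→3, 6→3.
So the longest increasing subsequence has length 4, e.g. 3, 11, 20, 33.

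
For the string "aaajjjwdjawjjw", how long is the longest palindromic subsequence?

7

One longest palindromic subsequence is jjwawjj (positions 5,6,7,10,11,12,13); it reads the same forward and backward, and the interval DP gives dp[1][14] = 7.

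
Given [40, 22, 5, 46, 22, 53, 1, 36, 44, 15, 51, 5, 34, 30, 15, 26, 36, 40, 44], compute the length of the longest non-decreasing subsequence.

One longest non-decreasing subsequence is 5, 15, 15, 26, 36, 40, 44 (positions 3,10,15,16,17,18,19), of length 7; no longer one exists.

7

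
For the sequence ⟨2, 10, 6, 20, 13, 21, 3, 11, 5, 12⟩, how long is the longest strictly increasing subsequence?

Let dp[i] be the longest increasing subsequence ending at position i. Then dp = [1, 2, 2, 3, 3, 4, 2, 3, 3, 4].
The maximum is 4; one witness is 2, 10, 20, 21 at positions 1,2,4,6.

4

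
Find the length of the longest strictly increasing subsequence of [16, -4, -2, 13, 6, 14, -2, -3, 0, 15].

5

One longest increasing subsequence is -4, -2, 13, 14, 15 (positions 2,3,4,6,10), of length 5; no longer one exists.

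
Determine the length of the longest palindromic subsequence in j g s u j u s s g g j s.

Using dp[i][j] = 2 + dp[i+1][j−1] if the ends match, else max(dp[i+1][j], dp[i][j−1]):
dp[1][12] = 9. A witness is jgsujusgj at positions 1,2,3,4,5,6,8,10,11.

9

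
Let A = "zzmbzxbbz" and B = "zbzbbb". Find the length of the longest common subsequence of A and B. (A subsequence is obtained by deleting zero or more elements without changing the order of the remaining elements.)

5

Backtracking the LCS table gives one alignment: z (A1,B1) → z (A2,B3) → b (A4,B4) → b (A7,B5) → b (A8,B6).
So the longest common subsequence has length 5.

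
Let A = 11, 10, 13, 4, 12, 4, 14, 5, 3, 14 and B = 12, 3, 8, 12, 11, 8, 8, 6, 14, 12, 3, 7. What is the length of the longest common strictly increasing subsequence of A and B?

2

For each value that appears in both, track the longest common increasing run ending there.
The best achievable length is 2; one witness is 12, 14 (A-positions 5,7, B-positions 1,9).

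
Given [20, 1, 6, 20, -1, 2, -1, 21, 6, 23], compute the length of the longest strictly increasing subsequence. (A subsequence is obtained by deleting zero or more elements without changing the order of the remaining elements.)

5

Let dp[i] be the longest increasing subsequence ending at position i. Then dp = [1, 1, 2, 3, 1, 2, 1, 4, 3, 5].
The maximum is 5; one witness is 1, 6, 20, 21, 23 at positions 2,3,4,8,10.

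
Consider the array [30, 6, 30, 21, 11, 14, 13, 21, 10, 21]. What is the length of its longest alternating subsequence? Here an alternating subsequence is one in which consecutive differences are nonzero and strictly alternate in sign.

Track the best alternating length ending on an up-step vs a down-step at each position: up/down = 1/1, 1/2, 3/1, 3/4, 3/4, 5/4, 5/6, 7/4, 3/8, 9/4.
The maximum over both is 9; one such subsequence is 30, 6, 30, 11, 14, 13, 21, 10, 21.

9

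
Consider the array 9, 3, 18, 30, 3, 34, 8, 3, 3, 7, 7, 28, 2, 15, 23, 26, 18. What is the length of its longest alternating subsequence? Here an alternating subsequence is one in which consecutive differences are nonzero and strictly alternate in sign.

10

A longest alternating subsequence is 9, 3, 18, 3, 34, 3, 7, 2, 23, 18 (positions 1,2,3,5,6,8,10,13,15,17); its 9 consecutive differences strictly alternate in sign, and length 10 is optimal.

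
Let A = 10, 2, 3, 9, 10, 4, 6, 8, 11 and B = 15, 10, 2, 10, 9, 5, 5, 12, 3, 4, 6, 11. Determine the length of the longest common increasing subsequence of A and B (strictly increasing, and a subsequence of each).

A longest common strictly increasing subsequence is 2, 3, 4, 6, 11 (length 5); it appears in order in both A and B, and no longer such subsequence exists.

5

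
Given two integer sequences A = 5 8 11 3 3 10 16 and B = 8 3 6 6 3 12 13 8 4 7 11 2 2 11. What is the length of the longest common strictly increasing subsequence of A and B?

A longest common strictly increasing subsequence is 8, 11 (length 2); it appears in order in both A and B, and no longer such subsequence exists.

2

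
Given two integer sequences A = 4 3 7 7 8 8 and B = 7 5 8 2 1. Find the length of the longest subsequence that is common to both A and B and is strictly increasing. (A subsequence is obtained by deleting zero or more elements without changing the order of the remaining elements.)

A longest common strictly increasing subsequence is 7, 8 (length 2); it appears in order in both A and B, and no longer such subsequence exists.

2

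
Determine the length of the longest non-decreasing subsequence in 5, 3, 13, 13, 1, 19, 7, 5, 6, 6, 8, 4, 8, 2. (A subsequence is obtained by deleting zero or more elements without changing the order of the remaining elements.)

6

Scanning left to right, the best length ending at each element is: 5→1, 3→1, 13→2, 13→3, 1→1, 19→4, 7→2, 5→2, 6→3, 6→4, 8→5, 4→2, 8→6, 2→2.
So the longest non-decreasing subsequence has length 6, e.g. 5, 5, 6, 6, 8, 8.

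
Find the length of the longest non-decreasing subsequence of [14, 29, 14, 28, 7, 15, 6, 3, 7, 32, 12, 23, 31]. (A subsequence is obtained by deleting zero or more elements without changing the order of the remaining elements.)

5

One longest non-decreasing subsequence is 14, 14, 15, 23, 31 (positions 1,3,6,12,13), of length 5; no longer one exists.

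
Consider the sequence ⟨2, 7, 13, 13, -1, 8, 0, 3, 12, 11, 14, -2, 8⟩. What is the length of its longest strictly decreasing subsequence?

4

Let dp[i] be the longest decreasing subsequence ending at position i. Then dp = [1, 1, 1, 1, 2, 2, 3, 3, 2, 3, 1, 4, 4].
The maximum is 4; one witness is 13, 8, 0, -2 at positions 3,6,7,12.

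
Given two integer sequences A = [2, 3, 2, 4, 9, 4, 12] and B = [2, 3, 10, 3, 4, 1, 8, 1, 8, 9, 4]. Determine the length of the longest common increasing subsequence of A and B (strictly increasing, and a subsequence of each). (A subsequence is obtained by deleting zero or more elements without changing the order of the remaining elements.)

4

For each value that appears in both, track the longest common increasing run ending there.
The best achievable length is 4; one witness is 2, 3, 4, 9 (A-positions 1,2,4,5, B-positions 1,2,5,10).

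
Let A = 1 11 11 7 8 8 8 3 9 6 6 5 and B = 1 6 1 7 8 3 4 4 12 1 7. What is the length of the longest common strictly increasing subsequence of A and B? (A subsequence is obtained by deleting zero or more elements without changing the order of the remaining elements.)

For each value that appears in both, track the longest common increasing run ending there.
The best achievable length is 3; one witness is 1, 7, 8 (A-positions 1,4,5, B-positions 1,4,5).

3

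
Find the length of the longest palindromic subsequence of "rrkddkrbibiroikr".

9

Using dp[i][j] = 2 + dp[i+1][j−1] if the ends match, else max(dp[i+1][j], dp[i][j−1]):
dp[1][16] = 9. A witness is rkribirkr at positions 1,3,7,9,10,11,12,15,16.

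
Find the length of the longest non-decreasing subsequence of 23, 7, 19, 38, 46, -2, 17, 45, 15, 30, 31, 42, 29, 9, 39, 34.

5

Let dp[i] be the longest non-decreasing subsequence ending at position i. Then dp = [1, 1, 2, 3, 4, 1, 2, 4, 2, 3, 4, 5, 3, 2, 5, 5].
The maximum is 5; one witness is 7, 19, 30, 31, 42 at positions 2,3,10,11,12.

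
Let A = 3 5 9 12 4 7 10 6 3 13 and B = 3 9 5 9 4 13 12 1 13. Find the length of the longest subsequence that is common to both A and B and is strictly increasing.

5

A longest common strictly increasing subsequence is 3, 5, 9, 12, 13 (length 5); it appears in order in both A and B, and no longer such subsequence exists.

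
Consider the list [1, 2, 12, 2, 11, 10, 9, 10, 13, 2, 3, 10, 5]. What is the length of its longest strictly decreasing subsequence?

5

Scanning left to right, the best length ending at each element is: 1→1, 2→1, 12→1, 2→2, 11→2, 10→3, 9→4, 10→3, 13→1, 2→5, 3→5, 10→3, 5→5.
So the longest decreasing subsequence has length 5, e.g. 12, 11, 10, 9, 2.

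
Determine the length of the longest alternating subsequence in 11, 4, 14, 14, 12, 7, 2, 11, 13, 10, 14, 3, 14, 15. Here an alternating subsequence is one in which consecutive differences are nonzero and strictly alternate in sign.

A longest alternating subsequence is 11, 4, 14, 7, 11, 10, 14, 3, 14 (positions 1,2,3,6,8,10,11,12,13); its 8 consecutive differences strictly alternate in sign, and length 9 is optimal.

9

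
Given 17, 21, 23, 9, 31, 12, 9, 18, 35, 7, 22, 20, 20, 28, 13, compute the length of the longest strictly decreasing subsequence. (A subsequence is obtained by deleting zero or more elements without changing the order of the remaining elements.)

4

Scanning left to right, the best length ending at each element is: 17→1, 21→1, 23→1, 9→2, 31→1, 12→2, 9→3, 18→2, 35→1, 7→4, 22→2, 20→3, 20→3, 28→2, 13→4.
So the longest decreasing subsequence has length 4, e.g. 17, 12, 9, 7.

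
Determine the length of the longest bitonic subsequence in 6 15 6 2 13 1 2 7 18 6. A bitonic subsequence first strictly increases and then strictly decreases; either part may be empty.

5

One longest bitonic subsequence is 6, 15, 13, 7, 6 (positions 1,2,5,8,10): it rises to 15 then falls. Length 5 is optimal.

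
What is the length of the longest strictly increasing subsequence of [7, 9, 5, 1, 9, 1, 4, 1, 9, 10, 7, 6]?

4

Let dp[i] be the longest increasing subsequence ending at position i. Then dp = [1, 2, 1, 1, 2, 1, 2, 1, 3, 4, 3, 3].
The maximum is 4; one witness is 1, 4, 9, 10 at positions 4,7,9,10.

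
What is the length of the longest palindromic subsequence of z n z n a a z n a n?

6

Using dp[i][j] = 2 + dp[i+1][j−1] if the ends match, else max(dp[i+1][j], dp[i][j−1]):
dp[1][10] = 6. A witness is nnaann at positions 2,4,5,6,8,10.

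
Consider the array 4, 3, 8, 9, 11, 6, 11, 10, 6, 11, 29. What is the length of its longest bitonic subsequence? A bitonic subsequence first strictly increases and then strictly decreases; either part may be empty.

Let inc[i] be the LIS ending at i and dec[i] the longest strictly decreasing subsequence starting at i. inc = [1, 1, 2, 3, 4, 2, 4, 4, 2, 5, 6], dec = [2, 1, 2, 2, 3, 1, 3, 2, 1, 1, 1].
max_i inc[i]+dec[i]−1 = 6, with one witness 4, 8, 9, 11, 10, 6.

6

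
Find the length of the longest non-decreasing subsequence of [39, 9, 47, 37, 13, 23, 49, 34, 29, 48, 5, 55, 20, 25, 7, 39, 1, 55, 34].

One longest non-decreasing subsequence is 9, 13, 23, 34, 48, 55, 55 (positions 2,5,6,8,10,12,18), of length 7; no longer one exists.

7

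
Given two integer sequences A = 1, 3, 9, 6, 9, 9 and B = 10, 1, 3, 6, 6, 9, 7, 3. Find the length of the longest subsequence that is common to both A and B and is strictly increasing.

4

For each value that appears in both, track the longest common increasing run ending there.
The best achievable length is 4; one witness is 1, 3, 6, 9 (A-positions 1,2,4,5, B-positions 2,3,4,6).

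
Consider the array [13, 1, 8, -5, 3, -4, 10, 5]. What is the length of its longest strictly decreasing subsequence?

Scanning left to right, the best length ending at each element is: 13→1, 1→2, 8→2, -5→3, 3→3, -4→4, 10→2, 5→3.
So the longest decreasing subsequence has length 4, e.g. 13, 8, 3, -4.

4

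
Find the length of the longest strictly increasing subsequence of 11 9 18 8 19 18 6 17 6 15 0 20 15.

One longest increasing subsequence is 11, 18, 19, 20 (positions 1,3,5,12), of length 4; no longer one exists.

4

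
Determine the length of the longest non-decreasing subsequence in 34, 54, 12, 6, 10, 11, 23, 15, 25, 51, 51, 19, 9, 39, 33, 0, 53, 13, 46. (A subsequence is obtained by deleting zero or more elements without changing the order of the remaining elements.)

8

Let dp[i] be the longest non-decreasing subsequence ending at position i. Then dp = [1, 2, 1, 1, 2, 3, 4, 4, 5, 6, 7, 5, 2, 6, 6, 1, 8, 4, 7].
The maximum is 8; one witness is 6, 10, 11, 23, 25, 51, 51, 53 at positions 4,5,6,7,9,10,11,17.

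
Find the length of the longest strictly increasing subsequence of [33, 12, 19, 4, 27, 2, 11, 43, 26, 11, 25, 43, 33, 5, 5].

Let dp[i] be the longest increasing subsequence ending at position i. Then dp = [1, 1, 2, 1, 3, 1, 2, 4, 3, 2, 3, 4, 4, 2, 2].
The maximum is 4; one witness is 12, 19, 27, 43 at positions 2,3,5,8.

4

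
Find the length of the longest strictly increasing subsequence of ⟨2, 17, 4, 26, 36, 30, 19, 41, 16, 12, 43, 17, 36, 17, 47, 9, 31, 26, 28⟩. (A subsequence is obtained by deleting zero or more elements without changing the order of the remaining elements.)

7

Let dp[i] be the longest increasing subsequence ending at position i. Then dp = [1, 2, 2, 3, 4, 4, 3, 5, 3, 3, 6, 4, 5, 4, 7, 3, 5, 5, 6].
The maximum is 7; one witness is 2, 17, 26, 36, 41, 43, 47 at positions 1,2,4,5,8,11,15.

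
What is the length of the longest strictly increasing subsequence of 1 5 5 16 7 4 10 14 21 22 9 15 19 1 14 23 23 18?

8

Let dp[i] be the longest increasing subsequence ending at position i. Then dp = [1, 2, 2, 3, 3, 2, 4, 5, 6, 7, 4, 6, 7, 1, 5, 8, 8, 7].
The maximum is 8; one witness is 1, 5, 7, 10, 14, 21, 22, 23 at positions 1,2,5,7,8,9,10,16.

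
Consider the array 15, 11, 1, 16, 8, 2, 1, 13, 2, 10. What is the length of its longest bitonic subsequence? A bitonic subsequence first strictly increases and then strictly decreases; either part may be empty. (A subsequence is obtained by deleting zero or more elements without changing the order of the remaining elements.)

One longest bitonic subsequence is 15, 11, 8, 2, 1 (positions 1,2,5,6,7): it rises to 15 then falls. Length 5 is optimal.

5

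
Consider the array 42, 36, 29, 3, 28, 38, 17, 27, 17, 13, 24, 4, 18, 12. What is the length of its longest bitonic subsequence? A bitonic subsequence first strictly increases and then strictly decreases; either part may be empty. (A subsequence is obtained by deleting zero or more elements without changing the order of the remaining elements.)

8

One longest bitonic subsequence is 42, 36, 29, 28, 27, 24, 18, 12 (positions 1,2,3,5,8,11,13,14): it rises to 42 then falls. Length 8 is optimal.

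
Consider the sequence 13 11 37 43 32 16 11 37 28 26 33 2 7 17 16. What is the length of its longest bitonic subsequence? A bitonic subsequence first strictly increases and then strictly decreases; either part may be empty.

8

Let inc[i] be the LIS ending at i and dec[i] the longest strictly decreasing subsequence starting at i. inc = [1, 1, 2, 3, 2, 2, 1, 3, 3, 3, 4, 1, 2, 3, 3], dec = [3, 2, 6, 6, 5, 3, 2, 5, 4, 3, 3, 1, 1, 2, 1].
max_i inc[i]+dec[i]−1 = 8, with one witness 13, 37, 43, 37, 28, 26, 17, 16.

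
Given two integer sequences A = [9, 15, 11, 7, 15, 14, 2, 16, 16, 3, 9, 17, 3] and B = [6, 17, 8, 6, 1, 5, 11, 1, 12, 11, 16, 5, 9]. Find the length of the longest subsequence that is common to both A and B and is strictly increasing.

A longest common strictly increasing subsequence is 11, 16 (length 2); it appears in order in both A and B, and no longer such subsequence exists.

2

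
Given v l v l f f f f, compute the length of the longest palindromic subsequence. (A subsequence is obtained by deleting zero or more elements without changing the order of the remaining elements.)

4

One longest palindromic subsequence is ffff (positions 5,6,7,8); it reads the same forward and backward, and the interval DP gives dp[1][8] = 4.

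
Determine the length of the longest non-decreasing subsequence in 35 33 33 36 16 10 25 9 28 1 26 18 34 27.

4

One longest non-decreasing subsequence is 16, 25, 28, 34 (positions 5,7,9,13), of length 4; no longer one exists.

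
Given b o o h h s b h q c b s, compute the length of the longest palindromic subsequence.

5

One longest palindromic subsequence is sbcbs (positions 6,7,10,11,12); it reads the same forward and backward, and the interval DP gives dp[1][12] = 5.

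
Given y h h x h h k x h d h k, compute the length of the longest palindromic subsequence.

Using dp[i][j] = 2 + dp[i+1][j−1] if the ends match, else max(dp[i+1][j], dp[i][j−1]):
dp[1][12] = 8. A witness is hhxhhxhh at positions 2,3,4,5,6,8,9,11.

8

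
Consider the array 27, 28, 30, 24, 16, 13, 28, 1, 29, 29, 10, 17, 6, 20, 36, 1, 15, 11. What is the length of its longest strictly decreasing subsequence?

7

Let dp[i] be the longest decreasing subsequence ending at position i. Then dp = [1, 1, 1, 2, 3, 4, 2, 5, 2, 2, 5, 3, 6, 3, 1, 7, 4, 5].
The maximum is 7; one witness is 27, 24, 16, 13, 10, 6, 1 at positions 1,4,5,6,11,13,16.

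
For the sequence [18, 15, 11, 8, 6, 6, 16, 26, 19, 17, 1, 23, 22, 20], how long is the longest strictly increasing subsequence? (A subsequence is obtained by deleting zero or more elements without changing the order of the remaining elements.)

One longest increasing subsequence is 15, 16, 19, 23 (positions 2,7,9,12), of length 4; no longer one exists.

4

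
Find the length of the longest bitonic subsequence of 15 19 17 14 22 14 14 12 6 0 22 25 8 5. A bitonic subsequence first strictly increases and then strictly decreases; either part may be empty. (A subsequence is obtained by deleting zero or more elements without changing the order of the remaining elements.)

7

Let inc[i] be the LIS ending at i and dec[i] the longest strictly decreasing subsequence starting at i. inc = [1, 2, 2, 1, 3, 1, 1, 1, 1, 1, 3, 4, 2, 2], dec = [5, 6, 5, 4, 5, 4, 4, 3, 2, 1, 3, 3, 2, 1].
max_i inc[i]+dec[i]−1 = 7, with one witness 15, 19, 17, 14, 12, 8, 5.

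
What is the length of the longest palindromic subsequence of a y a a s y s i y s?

One longest palindromic subsequence is syiys (positions 5,6,8,9,10); it reads the same forward and backward, and the interval DP gives dp[1][10] = 5.

5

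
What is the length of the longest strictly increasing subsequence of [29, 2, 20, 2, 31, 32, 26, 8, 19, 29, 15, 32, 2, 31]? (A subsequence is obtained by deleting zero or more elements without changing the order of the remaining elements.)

Let dp[i] be the longest increasing subsequence ending at position i. Then dp = [1, 1, 2, 1, 3, 4, 3, 2, 3, 4, 3, 5, 1, 5].
The maximum is 5; one witness is 2, 20, 26, 29, 32 at positions 2,3,7,10,12.

5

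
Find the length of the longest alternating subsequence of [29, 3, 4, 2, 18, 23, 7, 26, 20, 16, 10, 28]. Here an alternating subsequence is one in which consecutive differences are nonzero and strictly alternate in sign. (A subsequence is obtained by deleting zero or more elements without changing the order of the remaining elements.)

Track the best alternating length ending on an up-step vs a down-step at each position: up/down = 1/1, 1/2, 3/2, 1/4, 5/2, 5/2, 5/6, 7/2, 7/8, 7/8, 7/8, 9/2.
The maximum over both is 9; one such subsequence is 29, 3, 4, 2, 18, 7, 26, 20, 28.

9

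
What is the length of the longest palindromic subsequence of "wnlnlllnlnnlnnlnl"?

12

Using dp[i][j] = 2 + dp[i+1][j−1] if the ends match, else max(dp[i+1][j], dp[i][j−1]):
dp[1][17] = 12. A witness is lnlnlnnlnlnl at positions 3,4,5,8,9,10,11,12,14,15,16,17.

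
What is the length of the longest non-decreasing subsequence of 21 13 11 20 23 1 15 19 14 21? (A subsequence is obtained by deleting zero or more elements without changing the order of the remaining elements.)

4

One longest non-decreasing subsequence is 13, 15, 19, 21 (positions 2,7,8,10), of length 4; no longer one exists.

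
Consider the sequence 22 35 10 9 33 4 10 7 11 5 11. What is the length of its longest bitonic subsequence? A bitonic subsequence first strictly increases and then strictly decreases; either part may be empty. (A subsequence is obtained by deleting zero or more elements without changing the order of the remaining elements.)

One longest bitonic subsequence is 22, 35, 33, 10, 7, 5 (positions 1,2,5,7,8,10): it rises to 35 then falls. Length 6 is optimal.

6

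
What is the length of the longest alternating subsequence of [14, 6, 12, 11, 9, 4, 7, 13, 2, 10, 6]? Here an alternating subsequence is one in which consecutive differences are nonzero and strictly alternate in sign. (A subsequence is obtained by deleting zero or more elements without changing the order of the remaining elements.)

8

Track the best alternating length ending on an up-step vs a down-step at each position: up/down = 1/1, 1/2, 3/2, 3/4, 3/4, 1/4, 5/4, 5/2, 1/6, 7/6, 7/8.
The maximum over both is 8; one such subsequence is 14, 6, 12, 4, 7, 2, 10, 6.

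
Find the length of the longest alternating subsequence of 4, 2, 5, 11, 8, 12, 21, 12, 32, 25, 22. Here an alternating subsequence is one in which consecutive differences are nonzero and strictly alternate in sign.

8

A longest alternating subsequence is 4, 2, 11, 8, 21, 12, 32, 25 (positions 1,2,4,5,7,8,9,10); its 7 consecutive differences strictly alternate in sign, and length 8 is optimal.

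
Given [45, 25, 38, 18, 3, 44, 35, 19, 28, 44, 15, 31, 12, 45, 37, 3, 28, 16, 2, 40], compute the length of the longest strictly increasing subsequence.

6

Let dp[i] be the longest increasing subsequence ending at position i. Then dp = [1, 1, 2, 1, 1, 3, 2, 2, 3, 4, 2, 4, 2, 5, 5, 1, 3, 3, 1, 6].
The maximum is 6; one witness is 18, 19, 28, 31, 37, 40 at positions 4,8,9,12,15,20.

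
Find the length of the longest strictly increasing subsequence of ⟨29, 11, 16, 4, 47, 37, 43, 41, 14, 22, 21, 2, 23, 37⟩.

5

Scanning left to right, the best length ending at each element is: 29→1, 11→1, 16→2, 4→1, 47→3, 37→3, 43→4, 41→4, 14→2, 22→3, 21→3, 2→1, 23→4, 37→5.
So the longest increasing subsequence has length 5, e.g. 11, 16, 22, 23, 37.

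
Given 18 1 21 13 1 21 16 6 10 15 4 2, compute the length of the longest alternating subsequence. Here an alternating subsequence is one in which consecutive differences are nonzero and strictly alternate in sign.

8

A longest alternating subsequence is 18, 1, 21, 13, 21, 6, 10, 4 (positions 1,2,3,4,6,8,9,11); its 7 consecutive differences strictly alternate in sign, and length 8 is optimal.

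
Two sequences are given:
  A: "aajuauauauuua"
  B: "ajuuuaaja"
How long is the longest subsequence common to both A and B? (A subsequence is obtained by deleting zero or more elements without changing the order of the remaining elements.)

A longest common subsequence is ajuuaaa (length 7); the LCS DP confirms no longer common subsequence exists.

7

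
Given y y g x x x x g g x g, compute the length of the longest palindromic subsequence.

7

Using dp[i][j] = 2 + dp[i+1][j−1] if the ends match, else max(dp[i+1][j], dp[i][j−1]):
dp[1][11] = 7. A witness is gxxxxxg at positions 3,4,5,6,7,10,11.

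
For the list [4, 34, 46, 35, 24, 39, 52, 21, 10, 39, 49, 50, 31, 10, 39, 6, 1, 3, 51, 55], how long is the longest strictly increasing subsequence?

Let dp[i] be the longest increasing subsequence ending at position i. Then dp = [1, 2, 3, 3, 2, 4, 5, 2, 2, 4, 5, 6, 3, 2, 4, 2, 1, 2, 7, 8].
The maximum is 8; one witness is 4, 34, 35, 39, 49, 50, 51, 55 at positions 1,2,4,6,11,12,19,20.

8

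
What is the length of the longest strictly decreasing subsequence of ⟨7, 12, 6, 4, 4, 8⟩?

Scanning left to right, the best length ending at each element is: 7→1, 12→1, 6→2, 4→3, 4→3, 8→2.
So the longest decreasing subsequence has length 3, e.g. 7, 6, 4.

3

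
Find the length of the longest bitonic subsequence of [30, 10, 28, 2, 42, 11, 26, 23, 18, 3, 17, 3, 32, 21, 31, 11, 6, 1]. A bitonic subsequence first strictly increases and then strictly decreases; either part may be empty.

One longest bitonic subsequence is 10, 28, 42, 26, 23, 18, 17, 11, 6, 1 (positions 2,3,5,7,8,9,11,16,17,18): it rises to 42 then falls. Length 10 is optimal.

10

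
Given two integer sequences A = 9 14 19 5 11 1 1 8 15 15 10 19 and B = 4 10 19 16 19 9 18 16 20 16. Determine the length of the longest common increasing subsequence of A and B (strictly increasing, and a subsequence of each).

For each value that appears in both, track the longest common increasing run ending there.
The best achievable length is 2; one witness is 10, 19 (A-positions 11,12, B-positions 2,3).

2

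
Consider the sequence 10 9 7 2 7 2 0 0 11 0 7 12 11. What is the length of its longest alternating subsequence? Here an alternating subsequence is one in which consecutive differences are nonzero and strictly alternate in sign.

Track the best alternating length ending on an up-step vs a down-step at each position: up/down = 1/1, 1/2, 1/2, 1/2, 3/2, 1/4, 1/4, 1/4, 5/1, 1/6, 7/6, 7/1, 7/8.
The maximum over both is 8; one such subsequence is 10, 2, 7, 2, 11, 0, 12, 11.

8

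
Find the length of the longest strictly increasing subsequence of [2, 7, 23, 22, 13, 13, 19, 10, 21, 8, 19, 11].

5

Scanning left to right, the best length ending at each element is: 2→1, 7→2, 23→3, 22→3, 13→3, 13→3, 19→4, 10→3, 21→5, 8→3, 19→4, 11→4.
So the longest increasing subsequence has length 5, e.g. 2, 7, 13, 19, 21.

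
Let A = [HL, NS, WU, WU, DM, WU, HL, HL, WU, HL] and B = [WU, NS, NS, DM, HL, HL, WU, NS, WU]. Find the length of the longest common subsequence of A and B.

A longest common subsequence is NS, DM, HL, HL, WU (length 5); the LCS DP confirms no longer common subsequence exists.

5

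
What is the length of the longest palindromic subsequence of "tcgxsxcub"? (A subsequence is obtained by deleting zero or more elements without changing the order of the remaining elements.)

5

One longest palindromic subsequence is cxsxc (positions 2,4,5,6,7); it reads the same forward and backward, and the interval DP gives dp[1][9] = 5.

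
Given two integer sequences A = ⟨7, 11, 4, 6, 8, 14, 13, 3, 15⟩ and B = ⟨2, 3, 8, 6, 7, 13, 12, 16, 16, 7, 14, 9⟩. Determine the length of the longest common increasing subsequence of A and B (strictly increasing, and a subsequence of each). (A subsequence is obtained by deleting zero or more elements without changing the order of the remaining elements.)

For each value that appears in both, track the longest common increasing run ending there.
The best achievable length is 2; one witness is 8, 13 (A-positions 5,7, B-positions 3,6).

2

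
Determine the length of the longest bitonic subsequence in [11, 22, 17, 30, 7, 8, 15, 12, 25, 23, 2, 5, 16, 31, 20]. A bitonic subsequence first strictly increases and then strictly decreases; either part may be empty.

6

One longest bitonic subsequence is 11, 22, 17, 15, 12, 5 (positions 1,2,3,7,8,12): it rises to 22 then falls. Length 6 is optimal.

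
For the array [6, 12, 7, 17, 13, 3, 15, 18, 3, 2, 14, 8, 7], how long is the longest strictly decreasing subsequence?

5

One longest decreasing subsequence is 17, 15, 14, 8, 7 (positions 4,7,11,12,13), of length 5; no longer one exists.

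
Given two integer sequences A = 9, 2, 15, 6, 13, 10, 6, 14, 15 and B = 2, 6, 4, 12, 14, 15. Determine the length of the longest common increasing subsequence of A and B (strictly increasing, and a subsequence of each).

A longest common strictly increasing subsequence is 2, 6, 14, 15 (length 4); it appears in order in both A and B, and no longer such subsequence exists.

4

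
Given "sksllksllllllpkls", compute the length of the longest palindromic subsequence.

Using dp[i][j] = 2 + dp[i+1][j−1] if the ends match, else max(dp[i+1][j], dp[i][j−1]):
dp[1][17] = 12. A witness is slkllllllkls at positions 1,4,6,8,9,10,11,12,13,15,16,17.

12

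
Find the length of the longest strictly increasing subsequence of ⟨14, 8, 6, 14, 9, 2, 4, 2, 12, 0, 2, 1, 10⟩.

3

Let dp[i] be the longest increasing subsequence ending at position i. Then dp = [1, 1, 1, 2, 2, 1, 2, 1, 3, 1, 2, 2, 3].
The maximum is 3; one witness is 8, 9, 12 at positions 2,5,9.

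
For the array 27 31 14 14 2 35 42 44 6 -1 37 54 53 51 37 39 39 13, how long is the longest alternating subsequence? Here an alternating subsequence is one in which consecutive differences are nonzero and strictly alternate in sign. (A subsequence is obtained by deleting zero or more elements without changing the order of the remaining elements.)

9

Track the best alternating length ending on an up-step vs a down-step at each position: up/down = 1/1, 2/1, 1/3, 1/3, 1/3, 4/1, 4/1, 4/1, 4/5, 1/5, 6/5, 6/1, 6/7, 6/7, 6/7, 8/7, 8/7, 6/9.
The maximum over both is 9; one such subsequence is 27, 31, 14, 35, 6, 54, 37, 39, 13.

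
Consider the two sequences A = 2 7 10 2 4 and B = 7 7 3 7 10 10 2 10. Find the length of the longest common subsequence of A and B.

Backtracking the LCS table gives one alignment: 7 (A2,B4) → 10 (A3,B6) → 2 (A4,B7).
So the longest common subsequence has length 3.

3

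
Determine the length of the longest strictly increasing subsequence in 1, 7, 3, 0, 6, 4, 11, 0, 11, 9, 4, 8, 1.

Scanning left to right, the best length ending at each element is: 1→1, 7→2, 3→2, 0→1, 6→3, 4→3, 11→4, 0→1, 11→4, 9→4, 4→3, 8→4, 1→2.
So the longest increasing subsequence has length 4, e.g. 1, 3, 6, 11.

4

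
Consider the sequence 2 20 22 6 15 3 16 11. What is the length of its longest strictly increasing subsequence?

One longest increasing subsequence is 2, 6, 15, 16 (positions 1,4,5,7), of length 4; no longer one exists.

4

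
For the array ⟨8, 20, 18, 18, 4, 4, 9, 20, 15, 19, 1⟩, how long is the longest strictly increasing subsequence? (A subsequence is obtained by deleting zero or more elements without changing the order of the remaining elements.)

One longest increasing subsequence is 8, 9, 15, 19 (positions 1,7,9,10), of length 4; no longer one exists.

4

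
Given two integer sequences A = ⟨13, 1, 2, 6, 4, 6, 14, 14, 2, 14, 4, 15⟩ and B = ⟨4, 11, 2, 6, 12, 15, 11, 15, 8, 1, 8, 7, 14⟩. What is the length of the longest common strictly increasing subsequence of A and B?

3

For each value that appears in both, track the longest common increasing run ending there.
The best achievable length is 3; one witness is 2, 6, 15 (A-positions 3,4,12, B-positions 3,4,6).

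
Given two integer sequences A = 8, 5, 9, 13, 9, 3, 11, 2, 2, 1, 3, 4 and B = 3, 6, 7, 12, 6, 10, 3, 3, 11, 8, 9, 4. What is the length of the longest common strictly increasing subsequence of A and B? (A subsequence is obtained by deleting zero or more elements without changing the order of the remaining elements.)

2

A longest common strictly increasing subsequence is 3, 11 (length 2); it appears in order in both A and B, and no longer such subsequence exists.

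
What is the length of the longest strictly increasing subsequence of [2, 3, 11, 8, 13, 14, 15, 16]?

7

One longest increasing subsequence is 2, 3, 11, 13, 14, 15, 16 (positions 1,2,3,5,6,7,8), of length 7; no longer one exists.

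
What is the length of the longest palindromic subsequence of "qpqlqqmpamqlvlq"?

9

Using dp[i][j] = 2 + dp[i+1][j−1] if the ends match, else max(dp[i+1][j], dp[i][j−1]):
dp[1][15] = 9. A witness is qlqmamqlq at positions 1,4,6,7,9,10,11,14,15.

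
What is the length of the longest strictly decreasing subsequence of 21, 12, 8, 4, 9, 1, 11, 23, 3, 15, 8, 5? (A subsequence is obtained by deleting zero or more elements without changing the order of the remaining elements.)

5

One longest decreasing subsequence is 21, 12, 8, 4, 1 (positions 1,2,3,4,6), of length 5; no longer one exists.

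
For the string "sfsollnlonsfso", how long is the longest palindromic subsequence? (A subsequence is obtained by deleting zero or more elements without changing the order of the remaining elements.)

11

One longest palindromic subsequence is sfsolnlosfs (positions 1,2,3,4,5,7,8,9,11,12,13); it reads the same forward and backward, and the interval DP gives dp[1][14] = 11.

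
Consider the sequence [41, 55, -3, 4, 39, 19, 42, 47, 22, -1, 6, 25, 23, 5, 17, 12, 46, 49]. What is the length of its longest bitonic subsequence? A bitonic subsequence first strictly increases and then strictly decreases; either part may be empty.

9

Let inc[i] be the LIS ending at i and dec[i] the longest strictly decreasing subsequence starting at i. inc = [1, 2, 1, 2, 3, 3, 4, 5, 4, 2, 3, 5, 5, 3, 4, 4, 6, 7], dec = [6, 6, 1, 2, 5, 3, 5, 5, 3, 1, 2, 4, 3, 1, 2, 1, 1, 1].
max_i inc[i]+dec[i]−1 = 9, with one witness -3, 4, 39, 42, 47, 25, 23, 17, 12.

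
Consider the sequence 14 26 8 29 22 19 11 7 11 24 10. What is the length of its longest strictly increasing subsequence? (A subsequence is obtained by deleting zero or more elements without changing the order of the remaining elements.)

3

Let dp[i] be the longest increasing subsequence ending at position i. Then dp = [1, 2, 1, 3, 2, 2, 2, 1, 2, 3, 2].
The maximum is 3; one witness is 14, 26, 29 at positions 1,2,4.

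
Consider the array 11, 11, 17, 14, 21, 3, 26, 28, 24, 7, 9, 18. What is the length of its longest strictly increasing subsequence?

Let dp[i] be the longest increasing subsequence ending at position i. Then dp = [1, 1, 2, 2, 3, 1, 4, 5, 4, 2, 3, 4].
The maximum is 5; one witness is 11, 17, 21, 26, 28 at positions 1,3,5,7,8.

5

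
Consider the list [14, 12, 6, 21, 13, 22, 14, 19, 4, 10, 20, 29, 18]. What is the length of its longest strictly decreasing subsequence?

Scanning left to right, the best length ending at each element is: 14→1, 12→2, 6→3, 21→1, 13→2, 22→1, 14→2, 19→2, 4→4, 10→3, 20→2, 29→1, 18→3.
So the longest decreasing subsequence has length 4, e.g. 14, 12, 6, 4.

4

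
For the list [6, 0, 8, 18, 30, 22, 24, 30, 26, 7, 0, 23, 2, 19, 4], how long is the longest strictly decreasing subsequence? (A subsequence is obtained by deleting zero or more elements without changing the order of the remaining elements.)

5

Let dp[i] be the longest decreasing subsequence ending at position i. Then dp = [1, 2, 1, 1, 1, 2, 2, 1, 2, 3, 4, 3, 4, 4, 5].
The maximum is 5; one witness is 30, 24, 23, 19, 4 at positions 5,7,12,14,15.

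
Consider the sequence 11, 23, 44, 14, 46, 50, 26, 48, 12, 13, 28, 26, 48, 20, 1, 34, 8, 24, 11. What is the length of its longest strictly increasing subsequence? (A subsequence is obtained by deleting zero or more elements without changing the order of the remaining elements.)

Scanning left to right, the best length ending at each element is: 11→1, 23→2, 44→3, 14→2, 46→4, 50→5, 26→3, 48→5, 12→2, 13→3, 28→4, 26→4, 48→5, 20→4, 1→1, 34→5, 8→2, 24→5, 11→3.
So the longest increasing subsequence has length 5, e.g. 11, 23, 44, 46, 50.

5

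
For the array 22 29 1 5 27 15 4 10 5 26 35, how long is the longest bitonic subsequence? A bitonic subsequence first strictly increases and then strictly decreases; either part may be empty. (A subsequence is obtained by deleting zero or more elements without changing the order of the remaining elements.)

One longest bitonic subsequence is 22, 29, 27, 15, 10, 5 (positions 1,2,5,6,8,9): it rises to 29 then falls. Length 6 is optimal.

6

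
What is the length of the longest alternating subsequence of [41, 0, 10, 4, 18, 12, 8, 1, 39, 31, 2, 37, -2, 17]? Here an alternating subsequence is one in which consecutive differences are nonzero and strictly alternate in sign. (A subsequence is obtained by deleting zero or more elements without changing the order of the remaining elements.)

A longest alternating subsequence is 41, 0, 10, 4, 18, 12, 39, 31, 37, -2, 17 (positions 1,2,3,4,5,6,9,10,12,13,14); its 10 consecutive differences strictly alternate in sign, and length 11 is optimal.

11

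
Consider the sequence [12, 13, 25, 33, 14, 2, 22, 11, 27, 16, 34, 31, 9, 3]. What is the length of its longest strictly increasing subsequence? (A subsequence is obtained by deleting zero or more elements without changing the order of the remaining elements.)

6

Scanning left to right, the best length ending at each element is: 12→1, 13→2, 25→3, 33→4, 14→3, 2→1, 22→4, 11→2, 27→5, 16→4, 34→6, 31→6, 9→2, 3→2.
So the longest increasing subsequence has length 6, e.g. 12, 13, 14, 22, 27, 34.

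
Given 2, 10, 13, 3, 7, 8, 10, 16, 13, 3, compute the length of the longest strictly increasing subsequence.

6

One longest increasing subsequence is 2, 3, 7, 8, 10, 16 (positions 1,4,5,6,7,8), of length 6; no longer one exists.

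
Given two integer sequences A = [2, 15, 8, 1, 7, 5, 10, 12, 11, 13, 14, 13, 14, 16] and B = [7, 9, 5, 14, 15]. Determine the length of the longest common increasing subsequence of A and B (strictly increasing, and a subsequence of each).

2

A longest common strictly increasing subsequence is 7, 14 (length 2); it appears in order in both A and B, and no longer such subsequence exists.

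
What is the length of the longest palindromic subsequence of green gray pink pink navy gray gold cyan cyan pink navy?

Using dp[i][j] = 2 + dp[i+1][j−1] if the ends match, else max(dp[i+1][j], dp[i][j−1]):
dp[1][11] = 4. A witness is navy cyan cyan navy at positions 5,8,9,11.

4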